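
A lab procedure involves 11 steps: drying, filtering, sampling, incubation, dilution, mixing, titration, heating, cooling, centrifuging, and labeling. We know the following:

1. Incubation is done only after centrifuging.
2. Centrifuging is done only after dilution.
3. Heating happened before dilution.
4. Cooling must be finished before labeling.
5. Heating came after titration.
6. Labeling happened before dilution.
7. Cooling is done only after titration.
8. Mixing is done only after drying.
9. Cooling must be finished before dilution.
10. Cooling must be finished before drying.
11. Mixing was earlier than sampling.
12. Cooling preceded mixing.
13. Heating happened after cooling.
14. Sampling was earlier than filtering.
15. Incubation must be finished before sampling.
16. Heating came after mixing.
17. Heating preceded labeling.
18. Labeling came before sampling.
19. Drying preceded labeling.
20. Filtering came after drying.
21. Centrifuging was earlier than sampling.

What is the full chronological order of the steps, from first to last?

titration, cooling, drying, mixing, heating, labeling, dilution, centrifuging, incubation, sampling, filtering

The constraints fix every adjacent pair, so only one ordering works:
titration → cooling → drying → mixing → heating → labeling → dilution → centrifuging → incubation → sampling → filtering.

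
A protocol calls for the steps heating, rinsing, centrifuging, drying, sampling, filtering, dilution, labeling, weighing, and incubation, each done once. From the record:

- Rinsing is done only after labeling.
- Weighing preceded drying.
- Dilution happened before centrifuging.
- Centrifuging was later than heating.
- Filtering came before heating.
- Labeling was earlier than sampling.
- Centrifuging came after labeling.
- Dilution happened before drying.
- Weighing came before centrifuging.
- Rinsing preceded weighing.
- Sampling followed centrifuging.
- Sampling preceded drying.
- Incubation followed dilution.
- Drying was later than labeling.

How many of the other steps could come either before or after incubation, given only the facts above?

8

Forced before incubation: dilution.
That leaves centrifuging, drying, filtering, heating, labeling, rinsing, sampling, and weighing with no forced order relative to incubation — 8.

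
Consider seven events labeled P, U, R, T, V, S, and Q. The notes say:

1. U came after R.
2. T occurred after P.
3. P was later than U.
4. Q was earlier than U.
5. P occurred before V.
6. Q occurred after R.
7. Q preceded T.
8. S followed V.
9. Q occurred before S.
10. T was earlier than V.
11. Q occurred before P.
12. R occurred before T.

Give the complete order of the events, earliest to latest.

The constraints fix every adjacent pair, so only one ordering works:
R → Q → U → P → T → V → S.

R, Q, U, P, T, V, S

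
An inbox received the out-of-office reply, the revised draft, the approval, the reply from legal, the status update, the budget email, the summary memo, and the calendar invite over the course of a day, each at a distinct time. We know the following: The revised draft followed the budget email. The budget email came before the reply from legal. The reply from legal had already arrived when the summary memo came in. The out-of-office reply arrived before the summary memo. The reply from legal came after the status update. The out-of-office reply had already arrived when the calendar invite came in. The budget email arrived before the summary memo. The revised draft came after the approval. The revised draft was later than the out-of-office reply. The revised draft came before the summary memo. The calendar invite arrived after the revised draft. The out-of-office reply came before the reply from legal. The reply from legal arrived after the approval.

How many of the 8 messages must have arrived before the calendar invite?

Directly stated before the calendar invite: the out-of-office reply and the revised draft.
The approval reaches the calendar invite via the approval → the revised draft → the calendar invite.
The budget email reaches the calendar invite via the budget email → the revised draft → the calendar invite.
That's the approval, the budget email, the out-of-office reply, and the revised draft — 4 in all.

4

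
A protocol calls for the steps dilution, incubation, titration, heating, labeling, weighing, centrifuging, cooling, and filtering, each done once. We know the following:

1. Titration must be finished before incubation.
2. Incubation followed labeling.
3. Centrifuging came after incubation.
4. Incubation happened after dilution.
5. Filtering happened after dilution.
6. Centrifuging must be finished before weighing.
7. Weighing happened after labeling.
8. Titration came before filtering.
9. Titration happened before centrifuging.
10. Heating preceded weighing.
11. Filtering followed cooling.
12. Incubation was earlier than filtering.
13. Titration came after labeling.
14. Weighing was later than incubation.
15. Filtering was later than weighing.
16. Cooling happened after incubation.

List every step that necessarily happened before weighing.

centrifuging, dilution, heating, incubation, labeling, titration

Directly stated before weighing: centrifuging, heating, incubation, and labeling.
Dilution reaches weighing via dilution → incubation → weighing.
Titration reaches weighing via titration → centrifuging → weighing.
No chain forces cooling (or any of the others) ahead of weighing.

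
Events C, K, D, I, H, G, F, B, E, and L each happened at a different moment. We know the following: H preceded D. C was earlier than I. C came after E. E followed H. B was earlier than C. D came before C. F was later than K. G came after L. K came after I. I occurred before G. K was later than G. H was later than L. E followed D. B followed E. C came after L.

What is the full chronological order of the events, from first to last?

The constraints fix every adjacent pair, so only one ordering works:
L → H → D → E → B → C → I → G → K → F.

L, H, D, E, B, C, I, G, K, F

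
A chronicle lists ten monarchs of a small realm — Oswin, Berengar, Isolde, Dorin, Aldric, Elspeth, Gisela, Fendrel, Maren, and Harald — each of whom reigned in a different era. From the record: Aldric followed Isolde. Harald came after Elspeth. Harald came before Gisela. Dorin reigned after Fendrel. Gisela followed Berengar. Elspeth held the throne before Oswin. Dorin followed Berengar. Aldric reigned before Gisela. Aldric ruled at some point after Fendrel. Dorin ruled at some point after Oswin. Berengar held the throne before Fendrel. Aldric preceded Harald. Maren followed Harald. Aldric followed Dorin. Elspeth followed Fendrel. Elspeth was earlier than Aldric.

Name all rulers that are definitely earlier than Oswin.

Berengar, Elspeth, Fendrel

Directly stated before Oswin: Elspeth.
Berengar reaches Oswin via Berengar → Fendrel → Elspeth → Oswin.
Fendrel reaches Oswin via Fendrel → Elspeth → Oswin.
No chain forces Maren (or any of the others) ahead of Oswin.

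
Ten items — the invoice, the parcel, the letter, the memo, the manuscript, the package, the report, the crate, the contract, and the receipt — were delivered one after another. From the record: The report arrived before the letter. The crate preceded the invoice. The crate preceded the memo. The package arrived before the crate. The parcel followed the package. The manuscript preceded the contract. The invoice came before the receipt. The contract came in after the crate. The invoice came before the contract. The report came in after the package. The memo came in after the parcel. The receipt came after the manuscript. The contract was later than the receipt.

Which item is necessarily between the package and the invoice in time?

Tracing the constraints gives the package → the crate → the invoice, so the crate sits after the package and before the invoice.
No other item is forced both after the package and before the invoice.

the crate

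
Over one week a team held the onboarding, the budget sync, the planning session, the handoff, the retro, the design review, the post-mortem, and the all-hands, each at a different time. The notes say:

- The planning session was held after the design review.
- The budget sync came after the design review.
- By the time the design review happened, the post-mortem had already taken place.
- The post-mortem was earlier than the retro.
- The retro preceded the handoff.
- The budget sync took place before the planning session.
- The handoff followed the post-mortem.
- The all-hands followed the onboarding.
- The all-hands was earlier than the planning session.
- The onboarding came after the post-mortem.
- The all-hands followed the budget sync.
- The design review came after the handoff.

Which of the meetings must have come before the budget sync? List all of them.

the design review, the handoff, the post-mortem, the retro

Directly stated before the budget sync: the design review.
The handoff reaches the budget sync via the handoff → the design review → the budget sync.
The post-mortem reaches the budget sync via the post-mortem → the design review → the budget sync.
The retro reaches the budget sync via the retro → the handoff → the design review → the budget sync.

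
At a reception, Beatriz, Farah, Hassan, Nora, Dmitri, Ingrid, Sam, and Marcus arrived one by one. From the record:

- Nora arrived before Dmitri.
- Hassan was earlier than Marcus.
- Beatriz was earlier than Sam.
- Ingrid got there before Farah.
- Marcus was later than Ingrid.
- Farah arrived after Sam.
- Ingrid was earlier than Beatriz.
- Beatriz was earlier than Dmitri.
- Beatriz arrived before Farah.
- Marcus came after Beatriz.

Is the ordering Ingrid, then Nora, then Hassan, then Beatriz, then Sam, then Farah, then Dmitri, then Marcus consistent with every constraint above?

yes

Check each stated constraint against the proposed order — e.g. Hassan is ahead of Marcus; Ingrid is ahead of Marcus. Every pair is in the required order; nothing is violated.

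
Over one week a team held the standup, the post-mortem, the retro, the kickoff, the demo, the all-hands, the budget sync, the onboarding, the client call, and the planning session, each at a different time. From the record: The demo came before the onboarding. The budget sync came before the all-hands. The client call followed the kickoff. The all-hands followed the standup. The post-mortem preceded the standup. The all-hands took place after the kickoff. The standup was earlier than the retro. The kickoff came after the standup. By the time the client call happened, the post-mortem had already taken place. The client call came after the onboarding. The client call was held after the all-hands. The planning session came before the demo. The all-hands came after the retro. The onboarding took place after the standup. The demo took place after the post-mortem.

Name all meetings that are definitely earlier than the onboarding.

Directly stated before the onboarding: the demo and the standup.
The planning session reaches the onboarding via the planning session → the demo → the onboarding.
The post-mortem reaches the onboarding via the post-mortem → the demo → the onboarding.

the demo, the planning session, the post-mortem, the standup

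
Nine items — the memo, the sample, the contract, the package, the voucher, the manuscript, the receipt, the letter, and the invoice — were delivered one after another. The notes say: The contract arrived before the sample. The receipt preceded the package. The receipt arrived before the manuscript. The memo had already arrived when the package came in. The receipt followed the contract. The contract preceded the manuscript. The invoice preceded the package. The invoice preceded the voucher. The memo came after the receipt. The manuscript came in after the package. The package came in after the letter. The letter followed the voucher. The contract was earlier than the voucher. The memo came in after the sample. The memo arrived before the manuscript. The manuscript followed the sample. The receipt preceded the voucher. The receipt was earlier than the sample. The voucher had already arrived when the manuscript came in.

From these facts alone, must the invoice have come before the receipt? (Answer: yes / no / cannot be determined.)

No chain of stated constraints runs from the invoice to the receipt, and none runs from the receipt to the invoice either.
So the relative order of the invoice and the receipt is not fixed by the given facts.

cannot be determined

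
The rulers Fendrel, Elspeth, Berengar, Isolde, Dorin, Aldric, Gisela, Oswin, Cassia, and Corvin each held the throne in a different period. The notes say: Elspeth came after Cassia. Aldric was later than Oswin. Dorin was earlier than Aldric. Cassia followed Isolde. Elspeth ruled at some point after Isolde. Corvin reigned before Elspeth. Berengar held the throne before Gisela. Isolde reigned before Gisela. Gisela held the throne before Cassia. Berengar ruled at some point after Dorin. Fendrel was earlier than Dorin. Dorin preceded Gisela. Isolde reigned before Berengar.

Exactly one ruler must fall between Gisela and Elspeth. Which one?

Tracing the constraints gives Gisela → Cassia → Elspeth, so Cassia sits after Gisela and before Elspeth.
No other ruler is forced both after Gisela and before Elspeth.

Cassia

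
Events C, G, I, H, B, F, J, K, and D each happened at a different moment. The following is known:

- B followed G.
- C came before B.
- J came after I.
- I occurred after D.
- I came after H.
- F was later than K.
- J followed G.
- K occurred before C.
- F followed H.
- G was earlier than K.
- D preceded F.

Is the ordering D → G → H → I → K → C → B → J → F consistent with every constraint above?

yes

Check each stated constraint against the proposed order — e.g. H is ahead of F; D is ahead of F. Every pair is in the required order; nothing is violated.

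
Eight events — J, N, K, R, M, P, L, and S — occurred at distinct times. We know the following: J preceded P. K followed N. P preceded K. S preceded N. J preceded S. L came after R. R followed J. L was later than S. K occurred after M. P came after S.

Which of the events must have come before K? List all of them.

Directly stated before K: M, N, and P.
J reaches K via J → P → K.
S reaches K via S → N → K.

J, M, N, P, S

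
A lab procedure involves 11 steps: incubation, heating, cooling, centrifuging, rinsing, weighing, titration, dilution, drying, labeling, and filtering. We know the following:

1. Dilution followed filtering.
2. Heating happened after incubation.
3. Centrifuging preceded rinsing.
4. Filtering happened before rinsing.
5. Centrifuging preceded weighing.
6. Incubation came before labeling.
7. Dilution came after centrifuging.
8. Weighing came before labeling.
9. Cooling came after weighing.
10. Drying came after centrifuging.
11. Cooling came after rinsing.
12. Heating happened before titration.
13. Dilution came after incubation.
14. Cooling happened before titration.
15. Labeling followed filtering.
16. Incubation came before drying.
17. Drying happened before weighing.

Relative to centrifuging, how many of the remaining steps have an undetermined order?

3

Forced after centrifuging: cooling, dilution, drying, labeling, rinsing, titration, and weighing.
That leaves filtering, heating, and incubation with no forced order relative to centrifuging — 3.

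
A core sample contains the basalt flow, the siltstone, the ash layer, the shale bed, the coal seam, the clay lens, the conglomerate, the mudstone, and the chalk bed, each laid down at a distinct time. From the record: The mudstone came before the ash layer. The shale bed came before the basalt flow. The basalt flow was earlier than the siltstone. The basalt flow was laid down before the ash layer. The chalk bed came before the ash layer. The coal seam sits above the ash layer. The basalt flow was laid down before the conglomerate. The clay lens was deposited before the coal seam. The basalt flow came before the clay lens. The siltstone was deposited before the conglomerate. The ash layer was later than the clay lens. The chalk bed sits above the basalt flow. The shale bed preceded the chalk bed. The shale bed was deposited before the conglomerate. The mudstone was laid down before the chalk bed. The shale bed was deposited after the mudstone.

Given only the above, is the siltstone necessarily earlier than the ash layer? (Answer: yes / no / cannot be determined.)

cannot be determined

No chain of stated constraints runs from the siltstone to the ash layer, and none runs from the ash layer to the siltstone either.
So the relative order of the siltstone and the ash layer is not fixed by the given facts.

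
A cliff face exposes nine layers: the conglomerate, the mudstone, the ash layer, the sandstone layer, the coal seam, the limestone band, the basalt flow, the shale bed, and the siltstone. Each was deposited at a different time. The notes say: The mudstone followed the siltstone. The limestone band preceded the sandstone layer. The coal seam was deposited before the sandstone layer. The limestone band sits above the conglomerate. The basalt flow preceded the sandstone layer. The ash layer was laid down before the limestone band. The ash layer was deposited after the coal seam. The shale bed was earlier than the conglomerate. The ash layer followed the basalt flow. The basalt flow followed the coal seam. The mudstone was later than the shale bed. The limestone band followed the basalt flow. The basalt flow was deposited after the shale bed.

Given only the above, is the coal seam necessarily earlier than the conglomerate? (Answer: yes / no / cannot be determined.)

cannot be determined

No chain of stated constraints runs from the coal seam to the conglomerate, and none runs from the conglomerate to the coal seam either.
So the relative order of the coal seam and the conglomerate is not fixed by the given facts.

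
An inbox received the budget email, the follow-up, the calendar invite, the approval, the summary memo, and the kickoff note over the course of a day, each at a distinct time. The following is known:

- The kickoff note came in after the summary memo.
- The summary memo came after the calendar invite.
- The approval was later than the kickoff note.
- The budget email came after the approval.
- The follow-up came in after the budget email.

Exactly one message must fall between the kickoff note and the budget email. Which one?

Tracing the constraints gives the kickoff note → the approval → the budget email, so the approval sits after the kickoff note and before the budget email.
No other message is forced both after the kickoff note and before the budget email.

the approval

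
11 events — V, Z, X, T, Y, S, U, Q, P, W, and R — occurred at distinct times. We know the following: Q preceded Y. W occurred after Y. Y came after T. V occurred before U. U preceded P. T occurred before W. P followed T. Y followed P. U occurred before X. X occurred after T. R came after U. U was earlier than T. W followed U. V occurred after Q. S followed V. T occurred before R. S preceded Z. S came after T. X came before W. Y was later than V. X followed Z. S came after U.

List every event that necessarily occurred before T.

Directly stated before T: U.
Q reaches T via Q → V → U → T.
V reaches T via V → U → T.
No chain forces S (or any of the others) ahead of T.

Q, U, V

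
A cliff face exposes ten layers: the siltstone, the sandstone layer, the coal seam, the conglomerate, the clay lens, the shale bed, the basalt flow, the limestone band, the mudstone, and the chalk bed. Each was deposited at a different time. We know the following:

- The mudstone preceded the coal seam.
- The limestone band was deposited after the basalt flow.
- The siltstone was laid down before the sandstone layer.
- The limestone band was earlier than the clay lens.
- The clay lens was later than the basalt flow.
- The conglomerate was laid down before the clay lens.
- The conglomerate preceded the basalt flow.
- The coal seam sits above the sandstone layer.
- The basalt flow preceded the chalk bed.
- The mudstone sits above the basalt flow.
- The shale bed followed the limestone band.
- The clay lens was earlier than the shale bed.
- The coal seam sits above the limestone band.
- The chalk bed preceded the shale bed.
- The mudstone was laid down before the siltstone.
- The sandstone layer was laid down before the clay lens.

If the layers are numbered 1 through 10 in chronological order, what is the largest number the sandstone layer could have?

7

The sandstone layer must come before the clay lens, the coal seam, and the shale bed — 3 layers forced after it.
Everything else can be placed before the sandstone layer in some valid order, so the sandstone layer can sit as late as position 10 − 3 = 7.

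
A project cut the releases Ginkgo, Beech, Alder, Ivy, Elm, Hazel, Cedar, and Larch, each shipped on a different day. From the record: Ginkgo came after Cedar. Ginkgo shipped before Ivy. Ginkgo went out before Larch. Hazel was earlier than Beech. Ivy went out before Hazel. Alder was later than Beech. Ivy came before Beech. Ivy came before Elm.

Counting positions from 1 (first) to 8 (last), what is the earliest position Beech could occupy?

5

Cedar, Ginkgo, Hazel, and Ivy must all come before Beech — 4 forced predecessors.
Nothing else is forced ahead of Beech, so its earliest slot is position 4 + 1 = 5.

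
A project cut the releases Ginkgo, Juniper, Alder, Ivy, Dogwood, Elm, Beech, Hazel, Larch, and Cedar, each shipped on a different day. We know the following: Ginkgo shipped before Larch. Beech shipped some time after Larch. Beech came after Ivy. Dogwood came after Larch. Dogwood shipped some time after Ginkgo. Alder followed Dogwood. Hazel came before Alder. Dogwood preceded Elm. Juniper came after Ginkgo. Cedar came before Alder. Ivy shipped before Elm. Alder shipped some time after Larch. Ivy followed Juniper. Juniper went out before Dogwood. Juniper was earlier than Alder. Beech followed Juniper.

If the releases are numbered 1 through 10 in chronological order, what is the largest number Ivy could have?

Ivy must come before Beech and Elm — 2 releases forced after it.
Everything else can be placed before Ivy in some valid order, so Ivy can sit as late as position 10 − 2 = 8.

8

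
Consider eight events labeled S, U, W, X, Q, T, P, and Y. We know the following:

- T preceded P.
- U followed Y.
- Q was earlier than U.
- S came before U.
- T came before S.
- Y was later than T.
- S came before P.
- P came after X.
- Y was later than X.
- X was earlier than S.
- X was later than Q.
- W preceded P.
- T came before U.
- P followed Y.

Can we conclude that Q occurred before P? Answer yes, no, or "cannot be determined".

yes

Chain the constraints: Q → X → P. Each link is directly stated, so Q comes before P.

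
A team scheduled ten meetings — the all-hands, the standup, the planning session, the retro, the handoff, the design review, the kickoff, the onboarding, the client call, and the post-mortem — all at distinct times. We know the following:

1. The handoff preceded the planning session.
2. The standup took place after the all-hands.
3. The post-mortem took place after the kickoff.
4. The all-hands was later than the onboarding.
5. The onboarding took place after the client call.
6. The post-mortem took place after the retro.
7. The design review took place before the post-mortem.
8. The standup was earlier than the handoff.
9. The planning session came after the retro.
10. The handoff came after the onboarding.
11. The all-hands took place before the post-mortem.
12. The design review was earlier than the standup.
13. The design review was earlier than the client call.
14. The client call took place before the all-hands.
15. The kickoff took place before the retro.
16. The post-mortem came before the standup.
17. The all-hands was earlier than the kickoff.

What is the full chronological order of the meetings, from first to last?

the design review, the client call, the onboarding, the all-hands, the kickoff, the retro, the post-mortem, the standup, the handoff, the planning session

The constraints fix every adjacent pair, so only one ordering works:
the design review → the client call → the onboarding → the all-hands → the kickoff → the retro → the post-mortem → the standup → the handoff → the planning session.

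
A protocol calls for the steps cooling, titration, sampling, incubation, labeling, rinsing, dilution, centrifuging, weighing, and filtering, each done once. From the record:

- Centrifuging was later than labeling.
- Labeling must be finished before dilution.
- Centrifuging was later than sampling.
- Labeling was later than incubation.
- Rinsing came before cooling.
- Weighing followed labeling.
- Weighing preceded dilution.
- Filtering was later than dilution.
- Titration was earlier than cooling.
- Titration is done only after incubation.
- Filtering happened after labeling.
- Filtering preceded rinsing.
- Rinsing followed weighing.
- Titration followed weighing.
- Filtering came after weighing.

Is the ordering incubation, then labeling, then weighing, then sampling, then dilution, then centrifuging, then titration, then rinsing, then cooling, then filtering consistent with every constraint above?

no

The constraints require filtering before rinsing, but in the proposed sequence rinsing appears ahead of filtering. That one violation is enough.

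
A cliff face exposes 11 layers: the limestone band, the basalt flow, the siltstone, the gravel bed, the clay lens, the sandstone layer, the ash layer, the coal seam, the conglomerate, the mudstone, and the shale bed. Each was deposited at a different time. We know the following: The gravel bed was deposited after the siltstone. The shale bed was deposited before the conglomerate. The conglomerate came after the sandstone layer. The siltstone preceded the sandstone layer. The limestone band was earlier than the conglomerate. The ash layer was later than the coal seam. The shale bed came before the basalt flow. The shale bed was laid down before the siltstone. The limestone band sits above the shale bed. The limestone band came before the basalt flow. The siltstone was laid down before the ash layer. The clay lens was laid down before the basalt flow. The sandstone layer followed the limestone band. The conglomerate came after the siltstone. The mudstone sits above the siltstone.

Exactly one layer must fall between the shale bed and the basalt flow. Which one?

the limestone band

Tracing the constraints gives the shale bed → the limestone band → the basalt flow, so the limestone band sits after the shale bed and before the basalt flow.
No other layer is forced both after the shale bed and before the basalt flow.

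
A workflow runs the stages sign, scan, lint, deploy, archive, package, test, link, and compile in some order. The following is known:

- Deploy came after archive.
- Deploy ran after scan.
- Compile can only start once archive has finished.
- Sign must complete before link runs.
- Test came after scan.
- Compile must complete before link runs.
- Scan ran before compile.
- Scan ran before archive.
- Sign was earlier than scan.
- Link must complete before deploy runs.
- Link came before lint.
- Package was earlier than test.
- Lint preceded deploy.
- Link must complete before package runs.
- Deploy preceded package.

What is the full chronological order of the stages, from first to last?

sign, scan, archive, compile, link, lint, deploy, package, test

The constraints fix every adjacent pair, so only one ordering works:
sign → scan → archive → compile → link → lint → deploy → package → test.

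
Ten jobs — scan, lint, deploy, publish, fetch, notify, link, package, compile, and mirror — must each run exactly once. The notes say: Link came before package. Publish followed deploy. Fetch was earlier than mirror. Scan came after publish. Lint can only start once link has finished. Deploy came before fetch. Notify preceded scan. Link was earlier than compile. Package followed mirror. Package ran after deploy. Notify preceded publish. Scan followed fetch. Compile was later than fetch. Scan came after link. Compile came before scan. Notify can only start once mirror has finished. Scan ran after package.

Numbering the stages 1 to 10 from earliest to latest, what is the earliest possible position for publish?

5

Deploy, fetch, mirror, and notify must all come before publish — 4 forced predecessors.
Nothing else is forced ahead of publish, so its earliest slot is position 4 + 1 = 5.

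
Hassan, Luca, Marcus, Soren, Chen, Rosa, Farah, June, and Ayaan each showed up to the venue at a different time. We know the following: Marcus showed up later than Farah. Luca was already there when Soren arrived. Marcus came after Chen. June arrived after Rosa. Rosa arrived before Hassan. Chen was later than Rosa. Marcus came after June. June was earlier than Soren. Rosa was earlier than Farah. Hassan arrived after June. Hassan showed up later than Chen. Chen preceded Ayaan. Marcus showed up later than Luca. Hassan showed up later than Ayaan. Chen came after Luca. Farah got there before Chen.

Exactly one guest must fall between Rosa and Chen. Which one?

Tracing the constraints gives Rosa → Farah → Chen, so Farah sits after Rosa and before Chen.
No other guest is forced both after Rosa and before Chen.

Farah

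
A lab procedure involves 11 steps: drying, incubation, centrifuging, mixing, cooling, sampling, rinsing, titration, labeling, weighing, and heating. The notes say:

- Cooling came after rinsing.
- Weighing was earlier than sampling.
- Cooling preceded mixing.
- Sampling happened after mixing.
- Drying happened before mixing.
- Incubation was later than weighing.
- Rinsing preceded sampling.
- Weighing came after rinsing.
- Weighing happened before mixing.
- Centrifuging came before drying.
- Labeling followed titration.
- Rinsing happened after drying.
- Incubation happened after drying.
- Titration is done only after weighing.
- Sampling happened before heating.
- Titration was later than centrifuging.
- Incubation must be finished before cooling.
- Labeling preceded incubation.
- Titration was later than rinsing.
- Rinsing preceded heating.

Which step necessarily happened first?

Centrifuging has a chain of constraints placing it before every other step, so centrifuging must be first.

centrifuging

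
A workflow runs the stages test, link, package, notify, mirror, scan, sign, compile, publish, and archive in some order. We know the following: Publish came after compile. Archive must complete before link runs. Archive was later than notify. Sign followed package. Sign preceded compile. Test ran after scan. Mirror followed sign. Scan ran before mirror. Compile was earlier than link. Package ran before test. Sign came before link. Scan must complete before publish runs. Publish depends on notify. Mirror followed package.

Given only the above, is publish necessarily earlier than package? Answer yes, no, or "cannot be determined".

no

Tracing the constraints gives package → sign → compile → publish, so package must come before publish.
That means publish cannot be before package.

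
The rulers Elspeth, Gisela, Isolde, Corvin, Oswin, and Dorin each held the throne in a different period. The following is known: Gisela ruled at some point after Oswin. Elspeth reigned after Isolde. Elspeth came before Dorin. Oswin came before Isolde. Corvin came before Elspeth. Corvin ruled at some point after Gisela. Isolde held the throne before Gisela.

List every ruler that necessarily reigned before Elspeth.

Corvin, Gisela, Isolde, Oswin

Directly stated before Elspeth: Corvin and Isolde.
Gisela reaches Elspeth via Gisela → Corvin → Elspeth.
Oswin reaches Elspeth via Oswin → Isolde → Elspeth.
No chain forces Dorin ahead of Elspeth.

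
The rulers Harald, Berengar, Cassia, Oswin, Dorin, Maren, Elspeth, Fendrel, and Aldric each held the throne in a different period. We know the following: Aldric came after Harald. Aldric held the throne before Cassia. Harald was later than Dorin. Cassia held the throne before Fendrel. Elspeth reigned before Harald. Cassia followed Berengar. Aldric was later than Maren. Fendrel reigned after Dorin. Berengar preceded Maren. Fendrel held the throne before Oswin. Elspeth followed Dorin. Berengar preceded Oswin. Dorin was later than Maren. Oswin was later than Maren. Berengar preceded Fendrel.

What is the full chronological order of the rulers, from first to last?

Berengar, Maren, Dorin, Elspeth, Harald, Aldric, Cassia, Fendrel, Oswin

The constraints fix every adjacent pair, so only one ordering works:
Berengar → Maren → Dorin → Elspeth → Harald → Aldric → Cassia → Fendrel → Oswin.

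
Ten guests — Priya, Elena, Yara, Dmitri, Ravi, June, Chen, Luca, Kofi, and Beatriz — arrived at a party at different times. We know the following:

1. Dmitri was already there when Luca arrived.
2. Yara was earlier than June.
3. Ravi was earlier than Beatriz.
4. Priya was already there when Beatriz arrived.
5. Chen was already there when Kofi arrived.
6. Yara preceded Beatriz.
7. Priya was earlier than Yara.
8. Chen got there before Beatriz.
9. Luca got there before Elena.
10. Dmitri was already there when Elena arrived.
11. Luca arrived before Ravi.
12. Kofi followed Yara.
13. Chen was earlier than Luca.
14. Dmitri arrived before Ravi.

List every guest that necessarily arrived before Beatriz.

Chen, Dmitri, Luca, Priya, Ravi, Yara

Directly stated before Beatriz: Chen, Priya, Ravi, and Yara.
Dmitri reaches Beatriz via Dmitri → Ravi → Beatriz.
Luca reaches Beatriz via Luca → Ravi → Beatriz.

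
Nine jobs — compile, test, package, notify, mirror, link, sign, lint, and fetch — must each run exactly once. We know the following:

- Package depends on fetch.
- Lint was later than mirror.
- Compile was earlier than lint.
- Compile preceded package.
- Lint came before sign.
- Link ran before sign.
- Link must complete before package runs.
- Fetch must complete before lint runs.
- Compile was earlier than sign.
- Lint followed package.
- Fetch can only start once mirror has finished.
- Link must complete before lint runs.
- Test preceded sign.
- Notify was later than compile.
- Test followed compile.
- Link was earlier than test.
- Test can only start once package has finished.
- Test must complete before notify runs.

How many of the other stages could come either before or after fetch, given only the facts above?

Forced before fetch: mirror; forced after fetch: lint, notify, package, sign, and test.
That leaves compile and link with no forced order relative to fetch — 2.

2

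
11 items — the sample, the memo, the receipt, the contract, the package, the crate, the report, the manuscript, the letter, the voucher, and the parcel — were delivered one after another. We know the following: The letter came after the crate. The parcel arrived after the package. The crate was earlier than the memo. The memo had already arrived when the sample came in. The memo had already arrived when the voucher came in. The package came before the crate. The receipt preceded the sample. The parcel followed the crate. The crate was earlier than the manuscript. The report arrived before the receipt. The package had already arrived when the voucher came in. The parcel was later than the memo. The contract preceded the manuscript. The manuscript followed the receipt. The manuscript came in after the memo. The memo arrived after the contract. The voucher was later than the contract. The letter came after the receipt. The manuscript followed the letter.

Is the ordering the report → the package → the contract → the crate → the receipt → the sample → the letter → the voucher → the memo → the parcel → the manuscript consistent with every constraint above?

no

The constraints require the memo before the sample, but in the proposed sequence the sample appears ahead of the memo. That one violation is enough.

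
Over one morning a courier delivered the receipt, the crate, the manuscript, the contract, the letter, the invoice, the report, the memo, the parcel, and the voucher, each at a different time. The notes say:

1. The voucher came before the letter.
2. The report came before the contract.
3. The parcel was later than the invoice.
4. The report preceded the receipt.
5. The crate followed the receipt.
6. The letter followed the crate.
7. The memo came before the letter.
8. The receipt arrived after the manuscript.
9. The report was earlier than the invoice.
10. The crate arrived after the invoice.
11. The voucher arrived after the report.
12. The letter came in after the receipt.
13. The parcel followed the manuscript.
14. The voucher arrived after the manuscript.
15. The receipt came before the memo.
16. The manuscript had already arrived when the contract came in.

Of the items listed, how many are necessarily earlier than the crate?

Directly stated before the crate: the invoice and the receipt.
The manuscript reaches the crate via the manuscript → the receipt → the crate.
The report reaches the crate via the report → the invoice → the crate.
No chain forces the contract (or any of the others) ahead of the crate.
That's the invoice, the manuscript, the receipt, and the report — 4 in all.

4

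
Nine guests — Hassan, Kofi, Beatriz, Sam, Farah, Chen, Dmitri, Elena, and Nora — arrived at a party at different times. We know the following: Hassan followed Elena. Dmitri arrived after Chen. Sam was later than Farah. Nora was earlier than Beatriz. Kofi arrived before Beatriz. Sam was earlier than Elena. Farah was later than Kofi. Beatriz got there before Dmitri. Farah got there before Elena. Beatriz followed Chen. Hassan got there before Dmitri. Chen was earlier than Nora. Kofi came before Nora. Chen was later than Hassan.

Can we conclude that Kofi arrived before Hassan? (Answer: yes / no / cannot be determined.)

Chain the constraints: Kofi → Farah → Elena → Hassan. Each link is directly stated, so Kofi comes before Hassan.

yes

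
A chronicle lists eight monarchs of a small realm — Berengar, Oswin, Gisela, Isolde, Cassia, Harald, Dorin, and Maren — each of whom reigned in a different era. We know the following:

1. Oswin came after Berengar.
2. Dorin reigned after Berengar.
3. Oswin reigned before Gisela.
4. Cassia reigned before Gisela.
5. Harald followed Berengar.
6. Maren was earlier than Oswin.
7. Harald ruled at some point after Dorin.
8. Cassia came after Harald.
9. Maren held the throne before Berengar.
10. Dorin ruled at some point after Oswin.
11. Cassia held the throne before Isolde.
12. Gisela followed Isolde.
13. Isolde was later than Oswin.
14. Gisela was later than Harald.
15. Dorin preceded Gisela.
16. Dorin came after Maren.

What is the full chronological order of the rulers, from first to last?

Maren, Berengar, Oswin, Dorin, Harald, Cassia, Isolde, Gisela

The constraints fix every adjacent pair, so only one ordering works:
Maren → Berengar → Oswin → Dorin → Harald → Cassia → Isolde → Gisela.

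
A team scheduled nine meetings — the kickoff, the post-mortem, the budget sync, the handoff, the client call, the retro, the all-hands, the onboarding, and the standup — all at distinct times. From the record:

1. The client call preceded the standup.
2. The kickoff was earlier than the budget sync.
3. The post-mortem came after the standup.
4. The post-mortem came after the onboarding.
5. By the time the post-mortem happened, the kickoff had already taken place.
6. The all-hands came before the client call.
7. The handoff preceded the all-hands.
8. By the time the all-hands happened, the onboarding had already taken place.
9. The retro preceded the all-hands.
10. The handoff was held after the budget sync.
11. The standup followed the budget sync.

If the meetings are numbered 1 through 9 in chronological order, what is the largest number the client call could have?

The client call must come before the post-mortem and the standup — 2 meetings forced after it.
Everything else can be placed before the client call in some valid order, so the client call can sit as late as position 9 − 2 = 7.

7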